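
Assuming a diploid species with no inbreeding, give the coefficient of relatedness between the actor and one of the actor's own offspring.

Each parent–offspring link contributes a factor of 1/2, and independent paths through distinct common ancestors add.
One parent–offspring link: r = (1/2)^1 = 1/2.

0.5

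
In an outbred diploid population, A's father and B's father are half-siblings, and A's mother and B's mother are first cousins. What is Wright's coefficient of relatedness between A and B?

Wright's path rule: contributions from independent ancestry routes add.
A and B are related in two ways: half first cousins through their fathers (r = 1/16) and second cousins through their mothers (r = 1/32).
r = 1/16 + 1/32 = 3/32 = 0.09375.

0.09375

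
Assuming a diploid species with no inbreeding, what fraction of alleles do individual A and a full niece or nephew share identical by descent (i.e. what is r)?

Each parent–offspring link contributes a factor of 1/2, and independent paths through distinct common ancestors add.
Full aunt/uncle↔niece/nephew: two paths of length 3 through the shared grandparent pair: r = 2·(1/2)^3 = 1/4.

0.25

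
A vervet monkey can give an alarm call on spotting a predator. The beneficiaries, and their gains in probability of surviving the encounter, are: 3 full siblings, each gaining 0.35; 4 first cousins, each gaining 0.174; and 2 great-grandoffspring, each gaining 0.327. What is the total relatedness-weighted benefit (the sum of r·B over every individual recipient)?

r to a full sibling = 1/2 (full sibs share both parents — two paths of length 2: r = 2·(1/2)^2 = 1/2).
r to a first cousin = 1/8 (first cousins share one grandparent pair — two paths of length 4: r = 2·(1/2)^4 = 1/8).
r to a great-grandoffspring = 1/8 (three parent–offspring links: r = (1/2)^3 = 1/8).
Summing one r·B term per recipient: 3·0.5·0.35 + 4·0.125·0.174 + 2·0.125·0.327 = 0.69375.

0.69375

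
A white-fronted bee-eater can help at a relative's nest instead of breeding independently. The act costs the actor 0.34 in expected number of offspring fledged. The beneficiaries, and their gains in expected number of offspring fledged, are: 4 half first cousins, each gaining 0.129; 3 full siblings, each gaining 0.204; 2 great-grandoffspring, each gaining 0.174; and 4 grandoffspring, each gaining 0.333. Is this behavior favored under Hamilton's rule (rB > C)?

Hamilton's rule: the trait is favored when the sum of r·B over every recipient exceeds the actor's cost C.
r to a half first cousin = 0.0625 (half first cousins share one grandparent — one path of length 4: r = (1/2)^4 = 1/16).
r to a full sibling = 1/2 (full sibs share both parents — two paths of length 2: r = 2·(1/2)^2 = 1/2).
r to a great-grandoffspring = 1/8 (three parent–offspring links: r = (1/2)^3 = 1/8).
r to a grandoffspring = 1/4 (two parent–offspring links: r = (1/2)^2 = 1/4).
Summing one r·B term per recipient: 4·0.0625·0.129 + 3·0.5·0.204 + 2·0.125·0.174 + 4·0.25·0.333 = 0.71475.
0.71475 > 0.34: the indirect benefit exceeds the cost.

Yes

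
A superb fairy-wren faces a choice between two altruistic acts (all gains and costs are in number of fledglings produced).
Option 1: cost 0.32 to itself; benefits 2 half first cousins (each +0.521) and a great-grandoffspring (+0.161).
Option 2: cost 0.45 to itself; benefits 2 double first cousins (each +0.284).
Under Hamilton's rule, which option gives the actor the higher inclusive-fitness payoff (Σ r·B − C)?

Option 1: r to a half first cousin = 0.0625.
Option 1: r to a great-grandoffspring = 0.125.
Option 1: Σ r·B − C = (2·0.0625·0.521 + 1·0.125·0.161) − 0.32 = -0.23475.
Option 2: r to a double first cousin = 0.25.
Option 2: Σ r·B − C = (2·0.25·0.284) − 0.45 = -0.308.
Option 1 has the higher net inclusive-fitness payoff.

Option 1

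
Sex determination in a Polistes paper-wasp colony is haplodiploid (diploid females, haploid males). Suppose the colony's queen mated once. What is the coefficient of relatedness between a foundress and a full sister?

0.75

Haplodiploid full sisters inherit their father's entire haploid genome identically (contributing 1/2) and on average half of their mother's contribution (1/2 · 1/2 = 1/4); r = 1/2 + 1/4 = 3/4.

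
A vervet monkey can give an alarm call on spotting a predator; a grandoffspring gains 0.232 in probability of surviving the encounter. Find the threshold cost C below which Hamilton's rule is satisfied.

0.058

r to a grandoffspring = 0.25 (two parent–offspring links: r = (1/2)^2 = 1/4).
Hamilton's rule: n·r·B > C, so the trait is favored while C < n·r·B = 1·0.25·0.232 = 0.058.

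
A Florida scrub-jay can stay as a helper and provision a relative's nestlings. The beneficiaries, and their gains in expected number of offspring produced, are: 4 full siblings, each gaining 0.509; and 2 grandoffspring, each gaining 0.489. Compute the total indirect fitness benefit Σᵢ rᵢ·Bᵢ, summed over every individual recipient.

1.2625

r to a full sibling = 1/2 (full sibs share both parents — two paths of length 2: r = 2·(1/2)^2 = 1/2).
r to a grandoffspring = 1/4 (two parent–offspring links: r = (1/2)^2 = 1/4).
Summing one r·B term per recipient: 4·0.5·0.509 + 2·0.25·0.489 = 1.2625.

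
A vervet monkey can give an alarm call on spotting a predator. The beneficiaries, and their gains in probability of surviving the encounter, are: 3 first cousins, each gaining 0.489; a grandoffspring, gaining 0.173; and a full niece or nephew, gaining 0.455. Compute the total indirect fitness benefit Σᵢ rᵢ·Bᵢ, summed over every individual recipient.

r to a first cousin = 0.125 (first cousins share one grandparent pair — two paths of length 4: r = 2·(1/2)^4 = 1/8).
r to a grandoffspring = 1/4 (two parent–offspring links: r = (1/2)^2 = 1/4).
r to a full niece or nephew = 1/4 (full aunt/uncle↔niece/nephew: two paths of length 3 through the shared grandparent pair: r = 2·(1/2)^3 = 1/4).
Summing one r·B term per recipient: 3·0.125·0.489 + 1·0.25·0.173 + 1·0.25·0.455 = 0.340375.

0.340375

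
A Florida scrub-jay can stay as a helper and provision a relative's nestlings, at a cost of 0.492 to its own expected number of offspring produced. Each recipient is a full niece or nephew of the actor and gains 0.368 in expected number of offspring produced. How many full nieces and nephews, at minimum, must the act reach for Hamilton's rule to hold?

6

r to a full niece or nephew = 1/4 (full aunt/uncle↔niece/nephew: two paths of length 3 through the shared grandparent pair: r = 2·(1/2)^3 = 1/4).
Hamilton's rule: n·r·B > C  ⇒  n > C/(r·B) = 0.492/(0.25·0.368) = 5.348.
The smallest integer exceeding 5.348 is 6.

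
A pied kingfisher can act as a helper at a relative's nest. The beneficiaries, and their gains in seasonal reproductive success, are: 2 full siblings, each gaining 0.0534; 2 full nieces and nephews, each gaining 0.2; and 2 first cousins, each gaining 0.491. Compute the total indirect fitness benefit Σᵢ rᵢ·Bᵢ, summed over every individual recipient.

0.27615

r to a full sibling = 0.5 (full sibs share both parents — two paths of length 2: r = 2·(1/2)^2 = 1/2).
r to a full niece or nephew = 0.25 (full aunt/uncle↔niece/nephew: two paths of length 3 through the shared grandparent pair: r = 2·(1/2)^3 = 1/4).
r to a first cousin = 1/8 (first cousins share one grandparent pair — two paths of length 4: r = 2·(1/2)^4 = 1/8).
Summing one r·B term per recipient: 2·0.5·0.0534 + 2·0.25·0.2 + 2·0.125·0.491 = 0.27615.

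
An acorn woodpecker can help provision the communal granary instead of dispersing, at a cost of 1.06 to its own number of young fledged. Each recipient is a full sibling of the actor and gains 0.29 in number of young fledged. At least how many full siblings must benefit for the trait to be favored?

8

r to a full sibling = 1/2 (full sibs share both parents — two paths of length 2: r = 2·(1/2)^2 = 1/2).
Hamilton's rule: n·r·B > C  ⇒  n > C/(r·B) = 1.06/(0.5·0.29) = 7.31.
The smallest integer exceeding 7.31 is 8.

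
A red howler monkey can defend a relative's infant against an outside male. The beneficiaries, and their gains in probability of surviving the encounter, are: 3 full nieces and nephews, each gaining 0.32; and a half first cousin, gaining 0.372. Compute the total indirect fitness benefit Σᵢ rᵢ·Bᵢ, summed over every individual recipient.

0.26325

r to a full niece or nephew = 0.25 (full aunt/uncle↔niece/nephew: two paths of length 3 through the shared grandparent pair: r = 2·(1/2)^3 = 1/4).
r to a half first cousin = 0.0625 (half first cousins share one grandparent — one path of length 4: r = (1/2)^4 = 1/16).
Summing one r·B term per recipient: 3·0.25·0.32 + 1·0.0625·0.372 = 0.26325.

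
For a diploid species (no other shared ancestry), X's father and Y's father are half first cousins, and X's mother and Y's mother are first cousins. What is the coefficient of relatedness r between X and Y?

Wright's path rule: contributions from independent ancestry routes add.
X and Y are related in two ways: half second cousins through their fathers (r = 1/64) and second cousins through their mothers (r = 1/32).
r = 1/64 + 1/32 = 3/64 = 0.046875.

0.046875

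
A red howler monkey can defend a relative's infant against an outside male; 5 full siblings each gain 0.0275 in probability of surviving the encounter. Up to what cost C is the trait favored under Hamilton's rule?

0.06875

r to a full sibling = 1/2 (full sibs share both parents — two paths of length 2: r = 2·(1/2)^2 = 1/2).
Hamilton's rule: n·r·B > C, so the trait is favored while C < n·r·B = 5·0.5·0.0275 = 0.06875.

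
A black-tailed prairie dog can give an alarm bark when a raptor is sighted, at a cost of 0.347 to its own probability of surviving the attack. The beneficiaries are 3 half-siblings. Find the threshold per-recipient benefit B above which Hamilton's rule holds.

0.4627

r to a half-sibling = 1/4 (half-sibs share one parent — one path of length 2: r = (1/2)^2 = 1/4).
Hamilton's rule with n recipients of equal r: n·r·B > C, so B > C/(n·r) = 0.347/(3·0.25) = 0.4627.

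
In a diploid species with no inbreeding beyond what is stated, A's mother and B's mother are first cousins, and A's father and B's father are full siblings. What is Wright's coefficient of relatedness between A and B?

Wright's path rule: contributions from independent ancestry routes add.
A and B are related in two ways: second cousins through their mothers (r = 1/32) and first cousins through their fathers (r = 1/8).
r = 1/32 + 1/8 = 5/32 = 0.15625.

0.15625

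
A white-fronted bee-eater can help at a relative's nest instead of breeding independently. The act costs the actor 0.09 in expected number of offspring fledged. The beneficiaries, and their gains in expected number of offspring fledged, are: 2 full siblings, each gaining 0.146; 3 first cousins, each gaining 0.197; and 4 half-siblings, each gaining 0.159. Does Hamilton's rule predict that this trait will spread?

Yes

Hamilton's rule: the trait is favored when the sum of r·B over every recipient exceeds the actor's cost C.
r to a full sibling = 1/2 (full sibs share both parents — two paths of length 2: r = 2·(1/2)^2 = 1/2).
r to a first cousin = 0.125 (first cousins share one grandparent pair — two paths of length 4: r = 2·(1/2)^4 = 1/8).
r to a half-sibling = 0.25 (half-sibs share one parent — one path of length 2: r = (1/2)^2 = 1/4).
Summing one r·B term per recipient: 2·0.5·0.146 + 3·0.125·0.197 + 4·0.25·0.159 = 0.378875.
0.378875 > 0.09: the indirect benefit exceeds the cost.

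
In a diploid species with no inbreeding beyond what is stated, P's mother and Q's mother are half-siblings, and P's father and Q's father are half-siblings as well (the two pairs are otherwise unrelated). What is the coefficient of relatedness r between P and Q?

Relatedness sums over independent paths through distinct common ancestors.
P and Q are related in two ways: half first cousins through their mothers (r = 1/16) and half first cousins through their fathers (r = 1/16).
r = 1/16 + 1/16 = 1/8 = 0.125.

0.125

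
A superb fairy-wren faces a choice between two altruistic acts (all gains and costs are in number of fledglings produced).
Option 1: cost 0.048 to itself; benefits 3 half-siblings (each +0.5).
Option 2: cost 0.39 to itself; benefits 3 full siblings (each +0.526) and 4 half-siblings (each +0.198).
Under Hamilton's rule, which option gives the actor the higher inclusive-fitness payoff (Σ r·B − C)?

Option 2

Option 1: r to a half-sibling = 0.25.
Option 1: Σ r·B − C = (3·0.25·0.5) − 0.048 = 0.327.
Option 2: r to a full sibling = 0.5.
Option 2: r to a half-sibling = 0.25.
Option 2: Σ r·B − C = (3·0.5·0.526 + 4·0.25·0.198) − 0.39 = 0.597.
Option 2 has the higher net inclusive-fitness payoff.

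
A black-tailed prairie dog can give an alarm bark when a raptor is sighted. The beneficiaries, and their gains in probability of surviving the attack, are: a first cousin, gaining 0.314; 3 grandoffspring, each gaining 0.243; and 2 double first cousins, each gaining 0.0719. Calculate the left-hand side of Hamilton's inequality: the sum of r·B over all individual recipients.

r to a first cousin = 1/8 (first cousins share one grandparent pair — two paths of length 4: r = 2·(1/2)^4 = 1/8).
r to a grandoffspring = 1/4 (two parent–offspring links: r = (1/2)^2 = 1/4).
r to a double first cousin = 1/4 (double first cousins share both grandparent pairs — four paths of length 4: r = 4·(1/2)^4 = 1/4).
Summing one r·B term per recipient: 1·0.125·0.314 + 3·0.25·0.243 + 2·0.25·0.0719 = 0.25745.

0.25745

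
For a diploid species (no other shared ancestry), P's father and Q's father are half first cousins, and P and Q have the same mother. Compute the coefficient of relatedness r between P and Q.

0.265625

With two independent routes of shared ancestry, r is the sum of the two contributions.
P and Q are related in two ways: half second cousins through their fathers (r = 1/64) and half-sibs through their shared mother (r = 1/4).
r = 1/64 + 1/4 = 0.265625.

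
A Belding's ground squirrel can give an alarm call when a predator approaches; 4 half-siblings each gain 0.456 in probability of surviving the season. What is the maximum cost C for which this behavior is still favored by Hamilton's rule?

0.456

r to a half-sibling = 0.25 (half-sibs share one parent — one path of length 2: r = (1/2)^2 = 1/4).
Hamilton's rule: n·r·B > C, so the trait is favored while C < n·r·B = 4·0.25·0.456 = 0.456.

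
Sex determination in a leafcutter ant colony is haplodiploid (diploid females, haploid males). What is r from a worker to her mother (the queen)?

0.5

One meiotic link between diploid queen and diploid daughter: r = 1/2.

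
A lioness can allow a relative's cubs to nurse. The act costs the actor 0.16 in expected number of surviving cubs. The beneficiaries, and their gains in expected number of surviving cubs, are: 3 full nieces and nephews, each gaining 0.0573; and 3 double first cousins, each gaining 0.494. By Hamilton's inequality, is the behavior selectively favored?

Hamilton's rule: the trait is favored when the sum of r·B over every recipient exceeds the actor's cost C.
r to a full niece or nephew = 1/4 (full aunt/uncle↔niece/nephew: two paths of length 3 through the shared grandparent pair: r = 2·(1/2)^3 = 1/4).
r to a double first cousin = 1/4 (double first cousins share both grandparent pairs — four paths of length 4: r = 4·(1/2)^4 = 1/4).
Summing one r·B term per recipient: 3·0.25·0.0573 + 3·0.25·0.494 = 0.413475.
0.413475 > 0.16: the indirect benefit exceeds the cost.

Yes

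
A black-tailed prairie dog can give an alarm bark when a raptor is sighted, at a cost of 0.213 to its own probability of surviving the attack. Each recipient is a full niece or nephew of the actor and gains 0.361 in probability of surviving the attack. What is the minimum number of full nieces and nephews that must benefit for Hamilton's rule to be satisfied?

3

r to a full niece or nephew = 1/4 (full aunt/uncle↔niece/nephew: two paths of length 3 through the shared grandparent pair: r = 2·(1/2)^3 = 1/4).
Hamilton's rule: n·r·B > C  ⇒  n > C/(r·B) = 0.213/(0.25·0.361) = 2.36.
The smallest integer exceeding 2.36 is 3.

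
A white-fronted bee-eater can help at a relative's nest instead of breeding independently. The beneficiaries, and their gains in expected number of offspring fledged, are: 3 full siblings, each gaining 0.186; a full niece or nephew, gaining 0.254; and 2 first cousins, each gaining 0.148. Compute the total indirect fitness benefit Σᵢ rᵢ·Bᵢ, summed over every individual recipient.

r to a full sibling = 1/2 (full sibs share both parents — two paths of length 2: r = 2·(1/2)^2 = 1/2).
r to a full niece or nephew = 0.25 (full aunt/uncle↔niece/nephew: two paths of length 3 through the shared grandparent pair: r = 2·(1/2)^3 = 1/4).
r to a first cousin = 0.125 (first cousins share one grandparent pair — two paths of length 4: r = 2·(1/2)^4 = 1/8).
Summing one r·B term per recipient: 3·0.5·0.186 + 1·0.25·0.254 + 2·0.125·0.148 = 0.3795.

0.3795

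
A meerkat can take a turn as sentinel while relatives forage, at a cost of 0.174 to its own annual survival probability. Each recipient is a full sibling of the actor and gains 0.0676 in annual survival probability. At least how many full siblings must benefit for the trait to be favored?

6

r to a full sibling = 1/2 (full sibs share both parents — two paths of length 2: r = 2·(1/2)^2 = 1/2).
Hamilton's rule: n·r·B > C  ⇒  n > C/(r·B) = 0.174/(0.5·0.0676) = 5.148.
The smallest integer exceeding 5.148 is 6.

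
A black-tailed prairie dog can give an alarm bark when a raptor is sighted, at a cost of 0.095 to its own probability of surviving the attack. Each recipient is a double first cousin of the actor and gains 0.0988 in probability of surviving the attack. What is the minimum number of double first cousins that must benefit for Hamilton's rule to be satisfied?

r to a double first cousin = 1/4 (double first cousins share both grandparent pairs — four paths of length 4: r = 4·(1/2)^4 = 1/4).
Hamilton's rule: n·r·B > C  ⇒  n > C/(r·B) = 0.095/(0.25·0.0988) = 3.846.
The smallest integer exceeding 3.846 is 4.

4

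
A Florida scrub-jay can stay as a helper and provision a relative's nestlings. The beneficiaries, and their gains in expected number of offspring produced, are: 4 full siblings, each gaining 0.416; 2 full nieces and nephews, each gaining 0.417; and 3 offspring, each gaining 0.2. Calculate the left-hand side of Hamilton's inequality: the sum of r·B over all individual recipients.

1.3405

r to a full sibling = 1/2 (full sibs share both parents — two paths of length 2: r = 2·(1/2)^2 = 1/2).
r to a full niece or nephew = 0.25 (full aunt/uncle↔niece/nephew: two paths of length 3 through the shared grandparent pair: r = 2·(1/2)^3 = 1/4).
r to an offspring = 0.5 (one parent–offspring link: r = (1/2)^1 = 1/2).
Summing one r·B term per recipient: 4·0.5·0.416 + 2·0.25·0.417 + 3·0.5·0.2 = 1.3405.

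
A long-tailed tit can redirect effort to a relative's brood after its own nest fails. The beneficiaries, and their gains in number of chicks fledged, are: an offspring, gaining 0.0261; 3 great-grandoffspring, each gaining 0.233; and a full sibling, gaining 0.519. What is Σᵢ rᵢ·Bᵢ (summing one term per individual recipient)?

0.359925

r to an offspring = 1/2 (one parent–offspring link: r = (1/2)^1 = 1/2).
r to a great-grandoffspring = 1/8 (three parent–offspring links: r = (1/2)^3 = 1/8).
r to a full sibling = 1/2 (full sibs share both parents — two paths of length 2: r = 2·(1/2)^2 = 1/2).
Summing one r·B term per recipient: 1·0.5·0.0261 + 3·0.125·0.233 + 1·0.5·0.519 = 0.359925.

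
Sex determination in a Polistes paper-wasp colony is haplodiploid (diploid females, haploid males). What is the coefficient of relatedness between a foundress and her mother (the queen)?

One meiotic link between diploid queen and diploid daughter: r = 1/2.

0.5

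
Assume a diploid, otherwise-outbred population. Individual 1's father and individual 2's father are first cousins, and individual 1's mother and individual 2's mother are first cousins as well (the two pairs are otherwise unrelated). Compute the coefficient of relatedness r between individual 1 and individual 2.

Relatedness sums over independent paths through distinct common ancestors.
Individual 1 and individual 2 are related in two ways: second cousins through their fathers (r = 1/32) and second cousins through their mothers (r = 1/32).
r = 1/32 + 1/32 = 0.0625.

0.0625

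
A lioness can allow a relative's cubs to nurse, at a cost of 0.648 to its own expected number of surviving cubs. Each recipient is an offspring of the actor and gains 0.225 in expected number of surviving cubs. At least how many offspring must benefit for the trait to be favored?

6

r to an offspring = 1/2 (one parent–offspring link: r = (1/2)^1 = 1/2).
Hamilton's rule: n·r·B > C  ⇒  n > C/(r·B) = 0.648/(0.5·0.225) = 5.76.
The smallest integer exceeding 5.76 is 6.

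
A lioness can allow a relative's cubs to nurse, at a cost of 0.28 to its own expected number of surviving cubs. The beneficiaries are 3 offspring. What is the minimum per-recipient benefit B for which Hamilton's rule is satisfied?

r to an offspring = 0.5 (one parent–offspring link: r = (1/2)^1 = 1/2).
Hamilton's rule with n recipients of equal r: n·r·B > C, so B > C/(n·r) = 0.28/(3·0.5) = 0.1867.

0.1867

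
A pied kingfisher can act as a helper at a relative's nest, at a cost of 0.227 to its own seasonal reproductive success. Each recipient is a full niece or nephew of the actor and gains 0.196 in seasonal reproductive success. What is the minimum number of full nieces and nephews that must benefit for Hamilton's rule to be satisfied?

r to a full niece or nephew = 0.25 (full aunt/uncle↔niece/nephew: two paths of length 3 through the shared grandparent pair: r = 2·(1/2)^3 = 1/4).
Hamilton's rule: n·r·B > C  ⇒  n > C/(r·B) = 0.227/(0.25·0.196) = 4.633.
The smallest integer exceeding 4.633 is 5.

5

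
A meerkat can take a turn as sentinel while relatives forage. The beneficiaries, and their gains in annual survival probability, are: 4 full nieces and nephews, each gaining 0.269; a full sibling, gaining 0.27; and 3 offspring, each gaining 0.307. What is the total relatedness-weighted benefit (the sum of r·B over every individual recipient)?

0.8645

r to a full niece or nephew = 1/4 (full aunt/uncle↔niece/nephew: two paths of length 3 through the shared grandparent pair: r = 2·(1/2)^3 = 1/4).
r to a full sibling = 1/2 (full sibs share both parents — two paths of length 2: r = 2·(1/2)^2 = 1/2).
r to an offspring = 0.5 (one parent–offspring link: r = (1/2)^1 = 1/2).
Summing one r·B term per recipient: 4·0.25·0.269 + 1·0.5·0.27 + 3·0.5·0.307 = 0.8645.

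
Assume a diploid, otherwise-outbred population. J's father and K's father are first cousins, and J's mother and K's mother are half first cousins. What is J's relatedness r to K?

Independent pedigree routes through distinct common ancestors add.
J and K are related in two ways: second cousins through their fathers (r = 1/32) and half second cousins through their mothers (r = 1/64).
r = 1/32 + 1/64 = 0.046875.

0.046875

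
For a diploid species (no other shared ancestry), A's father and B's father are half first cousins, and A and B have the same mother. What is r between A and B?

Relatedness sums over independent paths through distinct common ancestors.
A and B are related in two ways: half second cousins through their fathers (r = 1/64) and half-sibs through their shared mother (r = 1/4).
r = 1/64 + 1/4 = 0.265625.

0.265625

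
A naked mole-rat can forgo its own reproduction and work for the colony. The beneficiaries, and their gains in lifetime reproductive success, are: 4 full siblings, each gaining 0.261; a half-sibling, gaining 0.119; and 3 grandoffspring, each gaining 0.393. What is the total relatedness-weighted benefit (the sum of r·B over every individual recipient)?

0.8465

r to a full sibling = 0.5 (full sibs share both parents — two paths of length 2: r = 2·(1/2)^2 = 1/2).
r to a half-sibling = 1/4 (half-sibs share one parent — one path of length 2: r = (1/2)^2 = 1/4).
r to a grandoffspring = 1/4 (two parent–offspring links: r = (1/2)^2 = 1/4).
Summing one r·B term per recipient: 4·0.5·0.261 + 1·0.25·0.119 + 3·0.25·0.393 = 0.8465.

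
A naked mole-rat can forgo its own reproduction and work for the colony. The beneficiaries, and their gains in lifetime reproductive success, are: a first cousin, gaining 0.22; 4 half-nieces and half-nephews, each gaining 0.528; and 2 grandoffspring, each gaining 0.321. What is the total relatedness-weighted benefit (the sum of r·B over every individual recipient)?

r to a first cousin = 1/8 (first cousins share one grandparent pair — two paths of length 4: r = 2·(1/2)^4 = 1/8).
r to a half-niece or half-nephew = 1/8 (half-aunt/uncle↔niece/nephew: one path of length 3: r = (1/2)^3 = 1/8).
r to a grandoffspring = 1/4 (two parent–offspring links: r = (1/2)^2 = 1/4).
Summing one r·B term per recipient: 1·0.125·0.22 + 4·0.125·0.528 + 2·0.25·0.321 = 0.452.

0.452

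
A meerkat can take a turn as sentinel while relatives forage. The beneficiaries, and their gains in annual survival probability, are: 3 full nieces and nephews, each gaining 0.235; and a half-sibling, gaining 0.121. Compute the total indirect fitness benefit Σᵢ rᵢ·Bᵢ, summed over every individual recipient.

r to a full niece or nephew = 0.25 (full aunt/uncle↔niece/nephew: two paths of length 3 through the shared grandparent pair: r = 2·(1/2)^3 = 1/4).
r to a half-sibling = 1/4 (half-sibs share one parent — one path of length 2: r = (1/2)^2 = 1/4).
Summing one r·B term per recipient: 3·0.25·0.235 + 1·0.25·0.121 = 0.2065.

0.2065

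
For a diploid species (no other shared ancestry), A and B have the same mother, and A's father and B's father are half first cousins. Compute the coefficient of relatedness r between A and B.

0.265625

Independent pedigree routes through distinct common ancestors add.
A and B are related in two ways: half-sibs through their shared mother (r = 1/4) and half second cousins through their fathers (r = 1/64).
r = 1/4 + 1/64 = 17/64 = 0.265625.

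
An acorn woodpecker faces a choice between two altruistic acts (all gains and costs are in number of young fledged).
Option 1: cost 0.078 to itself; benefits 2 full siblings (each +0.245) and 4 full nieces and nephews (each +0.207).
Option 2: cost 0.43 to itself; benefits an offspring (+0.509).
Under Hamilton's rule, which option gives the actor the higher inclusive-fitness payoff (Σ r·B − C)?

Option 1

Option 1: r to a full sibling = 0.5.
Option 1: r to a full niece or nephew = 0.25.
Option 1: Σ r·B − C = (2·0.5·0.245 + 4·0.25·0.207) − 0.078 = 0.374.
Option 2: r to an offspring = 0.5.
Option 2: Σ r·B − C = (1·0.5·0.509) − 0.43 = -0.1755.
Option 1 has the higher net inclusive-fitness payoff.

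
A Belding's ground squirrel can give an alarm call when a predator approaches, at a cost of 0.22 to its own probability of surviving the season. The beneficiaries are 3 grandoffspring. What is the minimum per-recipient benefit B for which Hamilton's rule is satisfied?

0.2933

r to a grandoffspring = 1/4 (two parent–offspring links: r = (1/2)^2 = 1/4).
Hamilton's rule with n recipients of equal r: n·r·B > C, so B > C/(n·r) = 0.22/(3·0.25) = 0.2933.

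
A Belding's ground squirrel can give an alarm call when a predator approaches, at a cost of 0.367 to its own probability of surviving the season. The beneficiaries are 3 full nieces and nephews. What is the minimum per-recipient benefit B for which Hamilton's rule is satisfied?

r to a full niece or nephew = 0.25 (full aunt/uncle↔niece/nephew: two paths of length 3 through the shared grandparent pair: r = 2·(1/2)^3 = 1/4).
Hamilton's rule with n recipients of equal r: n·r·B > C, so B > C/(n·r) = 0.367/(3·0.25) = 0.4893.

0.4893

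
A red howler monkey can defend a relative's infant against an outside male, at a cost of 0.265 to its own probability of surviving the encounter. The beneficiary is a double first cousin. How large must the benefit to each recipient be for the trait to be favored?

1.06

r to a double first cousin = 1/4 (double first cousins share both grandparent pairs — four paths of length 4: r = 4·(1/2)^4 = 1/4).
Hamilton's rule with n recipients of equal r: n·r·B > C, so B > C/(n·r) = 0.265/(1·0.25) = 1.06.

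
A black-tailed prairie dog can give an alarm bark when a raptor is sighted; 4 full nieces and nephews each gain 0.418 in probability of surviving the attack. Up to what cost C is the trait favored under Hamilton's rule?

0.418

r to a full niece or nephew = 1/4 (full aunt/uncle↔niece/nephew: two paths of length 3 through the shared grandparent pair: r = 2·(1/2)^3 = 1/4).
Hamilton's rule: n·r·B > C, so the trait is favored while C < n·r·B = 4·0.25·0.418 = 0.418.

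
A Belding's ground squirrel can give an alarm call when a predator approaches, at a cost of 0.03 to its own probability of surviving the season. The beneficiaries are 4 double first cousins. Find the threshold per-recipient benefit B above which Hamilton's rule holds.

0.03

r to a double first cousin = 0.25 (double first cousins share both grandparent pairs — four paths of length 4: r = 4·(1/2)^4 = 1/4).
Hamilton's rule with n recipients of equal r: n·r·B > C, so B > C/(n·r) = 0.03/(4·0.25) = 0.03.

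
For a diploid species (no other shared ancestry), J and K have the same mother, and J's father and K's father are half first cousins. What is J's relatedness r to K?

0.265625

Relatedness sums over independent paths through distinct common ancestors.
J and K are related in two ways: half-sibs through their shared mother (r = 1/4) and half second cousins through their fathers (r = 1/64).
r = 1/4 + 1/64 = 0.265625.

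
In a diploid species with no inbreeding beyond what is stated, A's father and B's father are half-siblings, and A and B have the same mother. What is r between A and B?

Relatedness sums over independent paths through distinct common ancestors.
A and B are related in two ways: half first cousins through their fathers (r = 1/16) and half-sibs through their shared mother (r = 1/4).
r = 1/16 + 1/4 = 0.3125.

0.3125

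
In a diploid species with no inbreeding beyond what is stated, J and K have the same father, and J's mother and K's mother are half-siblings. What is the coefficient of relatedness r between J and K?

Relatedness sums over independent paths through distinct common ancestors.
J and K are related in two ways: half-sibs through their shared father (r = 1/4) and half first cousins through their mothers (r = 1/16).
r = 1/4 + 1/16 = 5/16 = 0.3125.

0.3125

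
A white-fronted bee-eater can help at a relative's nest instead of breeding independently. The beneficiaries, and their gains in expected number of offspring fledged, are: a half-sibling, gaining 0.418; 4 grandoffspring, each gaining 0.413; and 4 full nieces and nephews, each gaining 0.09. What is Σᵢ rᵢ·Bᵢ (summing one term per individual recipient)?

r to a half-sibling = 1/4 (half-sibs share one parent — one path of length 2: r = (1/2)^2 = 1/4).
r to a grandoffspring = 1/4 (two parent–offspring links: r = (1/2)^2 = 1/4).
r to a full niece or nephew = 1/4 (full aunt/uncle↔niece/nephew: two paths of length 3 through the shared grandparent pair: r = 2·(1/2)^3 = 1/4).
Summing one r·B term per recipient: 1·0.25·0.418 + 4·0.25·0.413 + 4·0.25·0.09 = 0.6075.

0.6075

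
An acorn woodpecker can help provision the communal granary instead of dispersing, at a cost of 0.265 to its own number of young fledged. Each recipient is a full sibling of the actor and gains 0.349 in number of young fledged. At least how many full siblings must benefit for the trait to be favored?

r to a full sibling = 0.5 (full sibs share both parents — two paths of length 2: r = 2·(1/2)^2 = 1/2).
Hamilton's rule: n·r·B > C  ⇒  n > C/(r·B) = 0.265/(0.5·0.349) = 1.519.
The smallest integer exceeding 1.519 is 2.

2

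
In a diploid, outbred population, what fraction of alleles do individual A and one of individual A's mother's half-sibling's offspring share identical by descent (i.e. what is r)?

0.0625

Each parent–offspring link contributes a factor of 1/2, and independent paths through distinct common ancestors add.
Half first cousins share one grandparent — one path of length 4: r = (1/2)^4 = 1/16.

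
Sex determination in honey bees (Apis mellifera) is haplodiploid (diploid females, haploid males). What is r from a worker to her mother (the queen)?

One meiotic link between diploid queen and diploid daughter: r = 1/2.

0.5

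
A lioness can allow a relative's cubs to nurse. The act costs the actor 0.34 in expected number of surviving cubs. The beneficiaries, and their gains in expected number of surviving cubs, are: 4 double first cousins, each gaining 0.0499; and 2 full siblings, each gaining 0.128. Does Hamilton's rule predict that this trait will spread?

Hamilton's rule: the trait is favored when the sum of r·B over every recipient exceeds the actor's cost C.
r to a double first cousin = 0.25 (double first cousins share both grandparent pairs — four paths of length 4: r = 4·(1/2)^4 = 1/4).
r to a full sibling = 1/2 (full sibs share both parents — two paths of length 2: r = 2·(1/2)^2 = 1/2).
Summing one r·B term per recipient: 4·0.25·0.0499 + 2·0.5·0.128 = 0.1779.
0.1779 < 0.34: the indirect benefit is less than the cost.

No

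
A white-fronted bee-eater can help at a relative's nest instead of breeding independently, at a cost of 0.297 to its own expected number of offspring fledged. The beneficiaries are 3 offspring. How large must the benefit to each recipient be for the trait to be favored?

0.198

r to an offspring = 0.5 (one parent–offspring link: r = (1/2)^1 = 1/2).
Hamilton's rule with n recipients of equal r: n·r·B > C, so B > C/(n·r) = 0.297/(3·0.5) = 0.198.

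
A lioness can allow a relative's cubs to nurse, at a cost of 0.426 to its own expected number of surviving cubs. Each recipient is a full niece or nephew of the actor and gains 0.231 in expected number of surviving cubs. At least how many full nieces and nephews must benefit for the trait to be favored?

r to a full niece or nephew = 0.25 (full aunt/uncle↔niece/nephew: two paths of length 3 through the shared grandparent pair: r = 2·(1/2)^3 = 1/4).
Hamilton's rule: n·r·B > C  ⇒  n > C/(r·B) = 0.426/(0.25·0.231) = 7.377.
The smallest integer exceeding 7.377 is 8.

8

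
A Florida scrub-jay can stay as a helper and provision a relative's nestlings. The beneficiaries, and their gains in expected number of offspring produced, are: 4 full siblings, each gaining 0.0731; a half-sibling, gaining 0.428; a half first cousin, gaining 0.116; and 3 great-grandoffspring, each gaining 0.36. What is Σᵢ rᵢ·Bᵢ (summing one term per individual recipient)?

0.39545

r to a full sibling = 1/2 (full sibs share both parents — two paths of length 2: r = 2·(1/2)^2 = 1/2).
r to a half-sibling = 0.25 (half-sibs share one parent — one path of length 2: r = (1/2)^2 = 1/4).
r to a half first cousin = 0.0625 (half first cousins share one grandparent — one path of length 4: r = (1/2)^4 = 1/16).
r to a great-grandoffspring = 0.125 (three parent–offspring links: r = (1/2)^3 = 1/8).
Summing one r·B term per recipient: 4·0.5·0.0731 + 1·0.25·0.428 + 1·0.0625·0.116 + 3·0.125·0.36 = 0.39545.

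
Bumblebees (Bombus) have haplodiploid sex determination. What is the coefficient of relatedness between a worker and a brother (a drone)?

0.25

Her haploid brother carries none of their father's genes and a random half of their mother's genome; that half matches the maternal half of her own genome with probability 1/2: r = 1/2 · 1/2 = 1/4.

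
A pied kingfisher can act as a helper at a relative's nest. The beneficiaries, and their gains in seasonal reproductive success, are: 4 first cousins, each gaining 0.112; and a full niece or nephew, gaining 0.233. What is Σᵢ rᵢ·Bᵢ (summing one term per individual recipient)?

r to a first cousin = 0.125 (first cousins share one grandparent pair — two paths of length 4: r = 2·(1/2)^4 = 1/8).
r to a full niece or nephew = 1/4 (full aunt/uncle↔niece/nephew: two paths of length 3 through the shared grandparent pair: r = 2·(1/2)^3 = 1/4).
Summing one r·B term per recipient: 4·0.125·0.112 + 1·0.25·0.233 = 0.11425.

0.11425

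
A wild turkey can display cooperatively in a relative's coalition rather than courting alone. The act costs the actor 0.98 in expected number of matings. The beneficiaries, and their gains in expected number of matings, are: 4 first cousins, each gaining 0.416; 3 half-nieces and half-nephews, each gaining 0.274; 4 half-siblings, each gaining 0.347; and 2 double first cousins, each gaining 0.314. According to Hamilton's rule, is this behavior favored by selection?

No

Hamilton's rule: the trait is favored when the sum of r·B over every recipient exceeds the actor's cost C.
r to a first cousin = 0.125 (first cousins share one grandparent pair — two paths of length 4: r = 2·(1/2)^4 = 1/8).
r to a half-niece or half-nephew = 1/8 (half-aunt/uncle↔niece/nephew: one path of length 3: r = (1/2)^3 = 1/8).
r to a half-sibling = 0.25 (half-sibs share one parent — one path of length 2: r = (1/2)^2 = 1/4).
r to a double first cousin = 1/4 (double first cousins share both grandparent pairs — four paths of length 4: r = 4·(1/2)^4 = 1/4).
Summing one r·B term per recipient: 4·0.125·0.416 + 3·0.125·0.274 + 4·0.25·0.347 + 2·0.25·0.314 = 0.81475.
0.81475 < 0.98: the indirect benefit is less than the cost.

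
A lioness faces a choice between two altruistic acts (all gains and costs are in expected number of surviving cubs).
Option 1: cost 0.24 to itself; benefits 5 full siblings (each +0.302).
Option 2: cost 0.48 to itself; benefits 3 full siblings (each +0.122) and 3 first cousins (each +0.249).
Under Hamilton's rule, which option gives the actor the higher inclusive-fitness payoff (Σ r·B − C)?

Option 1

Option 1: r to a full sibling = 0.5.
Option 1: Σ r·B − C = (5·0.5·0.302) − 0.24 = 0.515.
Option 2: r to a full sibling = 0.5.
Option 2: r to a first cousin = 0.125.
Option 2: Σ r·B − C = (3·0.5·0.122 + 3·0.125·0.249) − 0.48 = -0.203625.
Option 1 has the higher net inclusive-fitness payoff.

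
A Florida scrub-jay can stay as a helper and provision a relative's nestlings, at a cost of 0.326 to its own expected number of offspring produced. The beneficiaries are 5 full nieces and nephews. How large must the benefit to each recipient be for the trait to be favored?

0.2608

r to a full niece or nephew = 1/4 (full aunt/uncle↔niece/nephew: two paths of length 3 through the shared grandparent pair: r = 2·(1/2)^3 = 1/4).
Hamilton's rule with n recipients of equal r: n·r·B > C, so B > C/(n·r) = 0.326/(5·0.25) = 0.2608.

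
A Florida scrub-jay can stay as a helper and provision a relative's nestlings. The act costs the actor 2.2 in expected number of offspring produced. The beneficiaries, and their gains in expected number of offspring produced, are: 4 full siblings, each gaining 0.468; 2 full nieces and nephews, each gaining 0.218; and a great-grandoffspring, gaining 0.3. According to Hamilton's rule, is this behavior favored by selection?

Hamilton's rule: the trait is favored when the sum of r·B over every recipient exceeds the actor's cost C.
r to a full sibling = 0.5 (full sibs share both parents — two paths of length 2: r = 2·(1/2)^2 = 1/2).
r to a full niece or nephew = 1/4 (full aunt/uncle↔niece/nephew: two paths of length 3 through the shared grandparent pair: r = 2·(1/2)^3 = 1/4).
r to a great-grandoffspring = 1/8 (three parent–offspring links: r = (1/2)^3 = 1/8).
Summing one r·B term per recipient: 4·0.5·0.468 + 2·0.25·0.218 + 1·0.125·0.3 = 1.0825.
1.0825 < 2.2: the indirect benefit is less than the cost.

No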